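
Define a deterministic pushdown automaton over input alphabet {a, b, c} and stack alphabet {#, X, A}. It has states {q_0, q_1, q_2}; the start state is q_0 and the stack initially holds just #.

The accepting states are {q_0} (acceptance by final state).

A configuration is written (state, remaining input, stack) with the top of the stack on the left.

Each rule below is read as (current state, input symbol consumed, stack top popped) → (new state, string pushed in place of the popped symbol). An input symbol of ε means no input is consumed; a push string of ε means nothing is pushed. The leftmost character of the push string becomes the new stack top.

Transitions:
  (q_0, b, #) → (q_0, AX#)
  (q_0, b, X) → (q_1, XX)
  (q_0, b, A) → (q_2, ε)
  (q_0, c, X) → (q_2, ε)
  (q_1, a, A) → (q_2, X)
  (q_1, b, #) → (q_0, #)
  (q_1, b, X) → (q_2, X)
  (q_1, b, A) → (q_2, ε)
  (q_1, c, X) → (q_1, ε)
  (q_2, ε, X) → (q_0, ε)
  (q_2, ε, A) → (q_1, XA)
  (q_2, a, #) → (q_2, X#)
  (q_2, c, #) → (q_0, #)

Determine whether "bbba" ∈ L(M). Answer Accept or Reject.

(q_0, bbba, #)
  read b, top #: go to q_0, push AX# → (q_0, bba, AX#)
  read b, top A: go to q_2, push ε → (q_2, ba, X#)
  ε-move, top X: go to q_0, push ε → (q_0, ba, #)
  read b, top #: go to q_0, push AX# → (q_0, a, AX#)
No transition applies at (q_0, a, AX#); input not fully consumed.

Reject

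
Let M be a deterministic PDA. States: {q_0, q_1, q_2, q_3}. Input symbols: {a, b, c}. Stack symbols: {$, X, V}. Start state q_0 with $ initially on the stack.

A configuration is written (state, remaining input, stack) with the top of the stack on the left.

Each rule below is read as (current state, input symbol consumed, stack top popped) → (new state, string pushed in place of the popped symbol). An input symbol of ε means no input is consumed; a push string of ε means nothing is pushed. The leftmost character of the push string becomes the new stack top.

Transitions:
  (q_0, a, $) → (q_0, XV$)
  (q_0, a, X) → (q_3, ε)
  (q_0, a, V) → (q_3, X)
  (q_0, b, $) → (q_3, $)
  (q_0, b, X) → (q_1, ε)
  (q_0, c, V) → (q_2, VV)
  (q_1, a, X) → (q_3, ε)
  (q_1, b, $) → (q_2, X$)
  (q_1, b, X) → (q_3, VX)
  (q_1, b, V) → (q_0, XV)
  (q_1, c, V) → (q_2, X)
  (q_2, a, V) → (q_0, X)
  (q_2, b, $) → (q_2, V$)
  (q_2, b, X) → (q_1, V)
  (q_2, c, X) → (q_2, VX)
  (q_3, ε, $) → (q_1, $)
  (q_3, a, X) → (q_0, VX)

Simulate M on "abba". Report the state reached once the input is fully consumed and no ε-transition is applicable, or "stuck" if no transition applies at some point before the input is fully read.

q_3

(q_0, abba, $)
  read a, top $: go to q_0, push XV$ → (q_0, bba, XV$)
  read b, top X: go to q_1, push ε → (q_1, ba, V$)
  read b, top V: go to q_0, push XV → (q_0, a, XV$)
  read a, top X: go to q_3, push ε → (q_3, ε, V$)
All input consumed; M is in state q_3.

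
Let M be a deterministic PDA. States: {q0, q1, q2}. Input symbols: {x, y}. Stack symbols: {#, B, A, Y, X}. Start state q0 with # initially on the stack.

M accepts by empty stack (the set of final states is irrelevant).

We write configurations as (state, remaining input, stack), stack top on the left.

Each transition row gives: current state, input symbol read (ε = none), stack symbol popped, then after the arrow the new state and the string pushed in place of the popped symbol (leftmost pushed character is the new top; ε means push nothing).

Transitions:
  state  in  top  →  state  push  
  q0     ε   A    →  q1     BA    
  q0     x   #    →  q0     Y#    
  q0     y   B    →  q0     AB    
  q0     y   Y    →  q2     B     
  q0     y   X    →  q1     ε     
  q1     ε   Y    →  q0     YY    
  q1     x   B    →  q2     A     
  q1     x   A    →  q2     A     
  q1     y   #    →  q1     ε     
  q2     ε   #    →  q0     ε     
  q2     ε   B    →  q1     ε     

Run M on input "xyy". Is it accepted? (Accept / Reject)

Accept

(q0, xyy, #)
  read x, top #: go to q0, push Y# → (q0, yy, Y#)
  read y, top Y: go to q2, push B → (q2, y, B#)
  ε-move, top B: go to q1, push ε → (q1, y, #)
  read y, top #: go to q1, push ε → (q1, ε, ε)
All input consumed and the stack is empty.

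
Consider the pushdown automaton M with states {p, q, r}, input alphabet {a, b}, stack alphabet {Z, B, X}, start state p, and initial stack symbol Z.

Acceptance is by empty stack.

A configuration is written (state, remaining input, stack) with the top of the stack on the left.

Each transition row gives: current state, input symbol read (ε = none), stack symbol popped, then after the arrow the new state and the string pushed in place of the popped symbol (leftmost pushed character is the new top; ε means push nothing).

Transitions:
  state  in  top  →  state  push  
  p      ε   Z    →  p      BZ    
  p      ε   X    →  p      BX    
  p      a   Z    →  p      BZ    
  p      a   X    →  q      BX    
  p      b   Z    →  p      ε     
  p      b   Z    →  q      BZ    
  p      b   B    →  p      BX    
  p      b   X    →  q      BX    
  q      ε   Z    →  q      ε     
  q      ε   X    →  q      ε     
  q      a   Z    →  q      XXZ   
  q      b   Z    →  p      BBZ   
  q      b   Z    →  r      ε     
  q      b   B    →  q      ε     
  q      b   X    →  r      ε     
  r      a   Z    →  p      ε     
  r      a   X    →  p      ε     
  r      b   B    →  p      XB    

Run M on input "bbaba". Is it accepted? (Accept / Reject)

Accept

One accepting computation: (p, bbaba, Z) ⊢ (q, baba, BZ) ⊢ (q, aba, Z) ⊢ (q, ba, XXZ) ⊢ (q, ba, XZ) ⊢ (r, a, Z) ⊢ (p, ε, ε)
All input consumed and the stack is empty.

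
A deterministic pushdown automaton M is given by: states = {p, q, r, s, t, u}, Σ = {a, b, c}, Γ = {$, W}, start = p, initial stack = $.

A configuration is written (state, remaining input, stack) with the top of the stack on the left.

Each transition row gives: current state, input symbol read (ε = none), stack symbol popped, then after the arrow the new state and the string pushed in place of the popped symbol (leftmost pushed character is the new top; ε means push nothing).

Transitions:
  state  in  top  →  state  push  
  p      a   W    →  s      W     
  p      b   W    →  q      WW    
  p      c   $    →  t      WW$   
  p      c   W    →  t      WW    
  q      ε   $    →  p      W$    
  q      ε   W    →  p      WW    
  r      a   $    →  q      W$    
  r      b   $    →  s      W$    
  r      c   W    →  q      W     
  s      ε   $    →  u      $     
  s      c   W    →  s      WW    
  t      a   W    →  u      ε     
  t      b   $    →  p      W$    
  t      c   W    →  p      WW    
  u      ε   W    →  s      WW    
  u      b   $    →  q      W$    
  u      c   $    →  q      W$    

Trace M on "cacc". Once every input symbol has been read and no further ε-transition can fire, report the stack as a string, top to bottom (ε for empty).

WWWW$

(p, cacc, $)
  read c, top $: go to t, push WW$ → (t, acc, WW$)
  read a, top W: go to u, push ε → (u, cc, W$)
  ε-move, top W: go to s, push WW → (s, cc, WW$)
  read c, top W: go to s, push WW → (s, c, WWW$)
  read c, top W: go to s, push WW → (s, ε, WWWW$)
All input consumed in state s with stack WWWW$.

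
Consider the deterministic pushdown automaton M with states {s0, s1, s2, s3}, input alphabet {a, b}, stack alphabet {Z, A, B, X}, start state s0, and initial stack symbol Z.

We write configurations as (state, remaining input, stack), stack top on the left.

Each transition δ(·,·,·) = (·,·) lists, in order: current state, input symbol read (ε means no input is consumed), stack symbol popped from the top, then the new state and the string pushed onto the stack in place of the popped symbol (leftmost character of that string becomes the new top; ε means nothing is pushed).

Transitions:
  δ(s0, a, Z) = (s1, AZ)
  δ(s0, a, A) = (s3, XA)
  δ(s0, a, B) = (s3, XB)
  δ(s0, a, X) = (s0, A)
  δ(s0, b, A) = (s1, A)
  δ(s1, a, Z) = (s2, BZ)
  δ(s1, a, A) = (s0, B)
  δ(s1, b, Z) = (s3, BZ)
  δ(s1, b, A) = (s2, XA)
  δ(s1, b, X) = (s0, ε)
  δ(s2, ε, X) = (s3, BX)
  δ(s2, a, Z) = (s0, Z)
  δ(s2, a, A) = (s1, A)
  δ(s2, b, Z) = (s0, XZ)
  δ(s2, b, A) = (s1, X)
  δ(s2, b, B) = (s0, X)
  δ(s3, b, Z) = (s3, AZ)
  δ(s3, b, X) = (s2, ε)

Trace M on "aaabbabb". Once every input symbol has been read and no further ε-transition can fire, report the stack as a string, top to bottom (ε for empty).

(s0, aaabbabb, Z)
  read a, top Z: go to s1, push AZ → (s1, aabbabb, AZ)
  read a, top A: go to s0, push B → (s0, abbabb, BZ)
  read a, top B: go to s3, push XB → (s3, bbabb, XBZ)
  read b, top X: go to s2, push ε → (s2, babb, BZ)
  read b, top B: go to s0, push X → (s0, abb, XZ)
  read a, top X: go to s0, push A → (s0, bb, AZ)
  read b, top A: go to s1, push A → (s1, b, AZ)
  read b, top A: go to s2, push XA → (s2, ε, XAZ)
  ε-move, top X: go to s3, push BX → (s3, ε, BXAZ)
All input consumed in state s3 with stack BXAZ.

BXAZ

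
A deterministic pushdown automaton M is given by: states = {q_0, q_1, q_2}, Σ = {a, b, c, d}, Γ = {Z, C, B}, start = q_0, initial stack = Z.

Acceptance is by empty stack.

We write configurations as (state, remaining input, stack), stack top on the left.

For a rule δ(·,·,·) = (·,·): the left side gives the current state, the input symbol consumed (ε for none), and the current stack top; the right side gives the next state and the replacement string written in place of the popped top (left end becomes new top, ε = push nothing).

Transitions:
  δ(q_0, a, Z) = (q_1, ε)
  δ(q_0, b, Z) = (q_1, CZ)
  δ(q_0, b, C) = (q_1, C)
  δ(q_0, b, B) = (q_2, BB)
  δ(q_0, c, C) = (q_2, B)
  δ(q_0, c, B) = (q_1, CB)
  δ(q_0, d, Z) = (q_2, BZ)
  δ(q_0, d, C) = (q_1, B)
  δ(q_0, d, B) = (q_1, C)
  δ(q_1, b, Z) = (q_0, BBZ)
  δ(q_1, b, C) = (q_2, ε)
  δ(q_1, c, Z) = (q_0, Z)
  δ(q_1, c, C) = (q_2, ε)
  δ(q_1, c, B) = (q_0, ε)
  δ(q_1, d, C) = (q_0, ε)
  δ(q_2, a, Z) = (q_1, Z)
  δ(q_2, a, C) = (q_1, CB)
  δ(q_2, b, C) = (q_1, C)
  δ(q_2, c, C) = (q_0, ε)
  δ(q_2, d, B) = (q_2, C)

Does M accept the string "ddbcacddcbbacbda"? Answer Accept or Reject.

Accept

(q_0, ddbcacddcbbacbda, Z) ⊢ (q_2, dbcacddcbbacbda, BZ) ⊢ (q_2, bcacddcbbacbda, CZ) ⊢ (q_1, cacddcbbacbda, CZ) ⊢ (q_2, acddcbbacbda, Z) ⊢ (q_1, cddcbbacbda, Z) ⊢ (q_0, ddcbbacbda, Z) ⊢ (q_2, dcbbacbda, BZ) ⊢ (q_2, cbbacbda, CZ) ⊢ (q_0, bbacbda, Z) ⊢ (q_1, bacbda, CZ) ⊢ (q_2, acbda, Z) ⊢ (q_1, cbda, Z) ⊢ (q_0, bda, Z) ⊢ (q_1, da, CZ) ⊢ (q_0, a, Z) ⊢ (q_1, ε, ε)
All input consumed and the stack is empty.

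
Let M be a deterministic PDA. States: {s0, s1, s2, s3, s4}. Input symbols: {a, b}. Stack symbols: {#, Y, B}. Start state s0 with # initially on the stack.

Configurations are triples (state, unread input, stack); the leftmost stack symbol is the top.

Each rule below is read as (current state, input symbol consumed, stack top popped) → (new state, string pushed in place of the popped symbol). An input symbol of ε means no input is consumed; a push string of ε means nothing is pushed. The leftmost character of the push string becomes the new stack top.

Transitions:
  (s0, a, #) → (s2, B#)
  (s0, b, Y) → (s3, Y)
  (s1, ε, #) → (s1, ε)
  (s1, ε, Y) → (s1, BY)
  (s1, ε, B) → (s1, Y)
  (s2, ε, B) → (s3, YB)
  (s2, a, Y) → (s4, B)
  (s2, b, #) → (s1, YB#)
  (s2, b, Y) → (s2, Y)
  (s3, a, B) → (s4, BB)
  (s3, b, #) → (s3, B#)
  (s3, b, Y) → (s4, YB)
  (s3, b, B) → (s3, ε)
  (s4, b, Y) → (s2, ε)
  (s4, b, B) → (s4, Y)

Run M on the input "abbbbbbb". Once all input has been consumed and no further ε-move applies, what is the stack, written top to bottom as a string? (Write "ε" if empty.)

YBBBBB#

(s0, abbbbbbb, #)
  read a, top #: go to s2, push B# → (s2, bbbbbbb, B#)
  ε-move, top B: go to s3, push YB → (s3, bbbbbbb, YB#)
  read b, top Y: go to s4, push YB → (s4, bbbbbb, YBB#)
  read b, top Y: go to s2, push ε → (s2, bbbbb, BB#)
  ε-move, top B: go to s3, push YB → (s3, bbbbb, YBB#)
  read b, top Y: go to s4, push YB → (s4, bbbb, YBBB#)
  read b, top Y: go to s2, push ε → (s2, bbb, BBB#)
  ε-move, top B: go to s3, push YB → (s3, bbb, YBBB#)
  read b, top Y: go to s4, push YB → (s4, bb, YBBBB#)
  read b, top Y: go to s2, push ε → (s2, b, BBBB#)
  ε-move, top B: go to s3, push YB → (s3, b, YBBBB#)
  read b, top Y: go to s4, push YB → (s4, ε, YBBBBB#)
All input consumed in state s4 with stack YBBBBB#.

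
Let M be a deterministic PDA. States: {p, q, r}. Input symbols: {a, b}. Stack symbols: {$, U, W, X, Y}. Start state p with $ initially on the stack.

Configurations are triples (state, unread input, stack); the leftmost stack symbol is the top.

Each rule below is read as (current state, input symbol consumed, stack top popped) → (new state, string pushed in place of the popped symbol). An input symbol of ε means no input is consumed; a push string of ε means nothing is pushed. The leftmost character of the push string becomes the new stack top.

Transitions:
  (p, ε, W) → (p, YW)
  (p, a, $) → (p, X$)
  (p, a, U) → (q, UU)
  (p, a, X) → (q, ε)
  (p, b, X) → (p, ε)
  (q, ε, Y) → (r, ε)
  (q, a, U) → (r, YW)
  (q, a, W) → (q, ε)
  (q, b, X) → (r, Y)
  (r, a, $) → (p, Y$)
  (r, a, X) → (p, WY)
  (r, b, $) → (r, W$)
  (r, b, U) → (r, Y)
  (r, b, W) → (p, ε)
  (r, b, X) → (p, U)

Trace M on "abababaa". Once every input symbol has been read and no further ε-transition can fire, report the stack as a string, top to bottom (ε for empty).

$

(p, abababaa, $)
  read a, top $: go to p, push X$ → (p, bababaa, X$)
  read b, top X: go to p, push ε → (p, ababaa, $)
  read a, top $: go to p, push X$ → (p, babaa, X$)
  read b, top X: go to p, push ε → (p, abaa, $)
  read a, top $: go to p, push X$ → (p, baa, X$)
  read b, top X: go to p, push ε → (p, aa, $)
  read a, top $: go to p, push X$ → (p, a, X$)
  read a, top X: go to q, push ε → (q, ε, $)
All input consumed in state q with stack $.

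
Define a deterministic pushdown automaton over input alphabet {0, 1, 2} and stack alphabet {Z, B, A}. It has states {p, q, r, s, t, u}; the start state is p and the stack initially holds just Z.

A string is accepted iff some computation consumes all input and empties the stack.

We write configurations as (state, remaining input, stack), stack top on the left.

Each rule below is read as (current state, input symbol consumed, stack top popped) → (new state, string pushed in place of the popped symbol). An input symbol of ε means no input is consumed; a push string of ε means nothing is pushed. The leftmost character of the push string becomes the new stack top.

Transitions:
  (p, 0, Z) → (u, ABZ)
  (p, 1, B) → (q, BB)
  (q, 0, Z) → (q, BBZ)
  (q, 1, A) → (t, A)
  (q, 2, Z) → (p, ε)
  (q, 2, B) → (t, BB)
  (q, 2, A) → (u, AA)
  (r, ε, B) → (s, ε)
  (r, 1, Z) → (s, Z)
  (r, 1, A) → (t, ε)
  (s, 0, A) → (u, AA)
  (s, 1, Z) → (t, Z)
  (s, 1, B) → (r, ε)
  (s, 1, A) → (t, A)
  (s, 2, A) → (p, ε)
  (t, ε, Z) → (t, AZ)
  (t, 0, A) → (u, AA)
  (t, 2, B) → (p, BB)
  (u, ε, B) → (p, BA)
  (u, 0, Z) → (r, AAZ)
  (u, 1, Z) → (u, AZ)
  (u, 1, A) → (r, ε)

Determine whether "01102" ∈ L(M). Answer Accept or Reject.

Reject

(p, 01102, Z)
  read 0, top Z: go to u, push ABZ → (u, 1102, ABZ)
  read 1, top A: go to r, push ε → (r, 102, BZ)
  ε-move, top B: go to s, push ε → (s, 102, Z)
  read 1, top Z: go to t, push Z → (t, 02, Z)
  ε-move, top Z: go to t, push AZ → (t, 02, AZ)
  read 0, top A: go to u, push AA → (u, 2, AAZ)
No transition applies at (u, 2, AAZ); input not fully consumed.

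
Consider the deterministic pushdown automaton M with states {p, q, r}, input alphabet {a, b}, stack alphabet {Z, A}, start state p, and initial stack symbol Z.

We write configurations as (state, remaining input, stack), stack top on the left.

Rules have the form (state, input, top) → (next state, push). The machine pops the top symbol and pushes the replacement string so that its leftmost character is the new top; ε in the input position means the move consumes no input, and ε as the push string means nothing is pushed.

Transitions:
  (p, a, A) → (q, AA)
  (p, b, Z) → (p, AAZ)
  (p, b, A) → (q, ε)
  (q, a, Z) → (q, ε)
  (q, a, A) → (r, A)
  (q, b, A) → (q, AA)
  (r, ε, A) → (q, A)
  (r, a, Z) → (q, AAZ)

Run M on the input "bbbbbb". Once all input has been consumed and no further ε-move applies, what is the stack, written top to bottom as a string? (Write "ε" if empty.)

(p, bbbbbb, Z) ⊢ (p, bbbbb, AAZ) ⊢ (q, bbbb, AZ) ⊢ (q, bbb, AAZ) ⊢ (q, bb, AAAZ) ⊢ (q, b, AAAAZ) ⊢ (q, ε, AAAAAZ)
All input consumed in state q with stack AAAAAZ.

AAAAAZ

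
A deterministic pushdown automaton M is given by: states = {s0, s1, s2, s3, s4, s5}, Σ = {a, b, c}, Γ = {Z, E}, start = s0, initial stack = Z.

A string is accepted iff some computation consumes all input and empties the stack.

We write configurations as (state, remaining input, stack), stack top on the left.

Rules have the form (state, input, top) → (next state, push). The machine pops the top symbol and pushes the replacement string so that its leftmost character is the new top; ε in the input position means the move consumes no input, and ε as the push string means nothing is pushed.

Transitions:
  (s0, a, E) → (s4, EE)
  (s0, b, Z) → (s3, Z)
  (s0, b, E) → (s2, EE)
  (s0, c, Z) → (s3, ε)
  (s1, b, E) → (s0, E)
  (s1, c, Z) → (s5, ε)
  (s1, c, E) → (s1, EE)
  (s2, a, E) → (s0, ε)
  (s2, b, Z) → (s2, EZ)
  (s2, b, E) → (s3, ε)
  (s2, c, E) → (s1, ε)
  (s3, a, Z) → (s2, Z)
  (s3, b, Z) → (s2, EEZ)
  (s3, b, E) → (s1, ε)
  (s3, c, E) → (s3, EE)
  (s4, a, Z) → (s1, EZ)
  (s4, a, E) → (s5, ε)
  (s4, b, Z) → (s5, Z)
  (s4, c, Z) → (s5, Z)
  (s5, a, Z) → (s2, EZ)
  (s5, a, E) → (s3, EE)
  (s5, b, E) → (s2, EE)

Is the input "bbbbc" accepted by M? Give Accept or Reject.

(s0, bbbbc, Z)
  read b, top Z: go to s3, push Z → (s3, bbbc, Z)
  read b, top Z: go to s2, push EEZ → (s2, bbc, EEZ)
  read b, top E: go to s3, push ε → (s3, bc, EZ)
  read b, top E: go to s1, push ε → (s1, c, Z)
  read c, top Z: go to s5, push ε → (s5, ε, ε)
All input consumed and the stack is empty.

Accept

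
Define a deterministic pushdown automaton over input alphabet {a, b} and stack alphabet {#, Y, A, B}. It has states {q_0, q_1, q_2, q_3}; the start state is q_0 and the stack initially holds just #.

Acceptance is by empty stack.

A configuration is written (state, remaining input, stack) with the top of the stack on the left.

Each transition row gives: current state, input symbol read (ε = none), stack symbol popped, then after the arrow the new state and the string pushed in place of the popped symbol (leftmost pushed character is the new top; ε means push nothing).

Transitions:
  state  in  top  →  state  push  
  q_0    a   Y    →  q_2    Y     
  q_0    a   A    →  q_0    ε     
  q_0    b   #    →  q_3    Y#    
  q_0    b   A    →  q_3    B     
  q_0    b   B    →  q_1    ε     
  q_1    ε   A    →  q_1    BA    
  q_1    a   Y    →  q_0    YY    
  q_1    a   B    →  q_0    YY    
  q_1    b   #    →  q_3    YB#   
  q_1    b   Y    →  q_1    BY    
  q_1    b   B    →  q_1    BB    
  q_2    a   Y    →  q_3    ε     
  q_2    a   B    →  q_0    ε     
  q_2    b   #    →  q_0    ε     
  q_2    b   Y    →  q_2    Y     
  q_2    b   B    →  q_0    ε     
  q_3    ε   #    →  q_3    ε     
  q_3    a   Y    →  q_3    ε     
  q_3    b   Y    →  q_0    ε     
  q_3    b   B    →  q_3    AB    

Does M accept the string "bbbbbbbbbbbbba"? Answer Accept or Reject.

(q_0, bbbbbbbbbbbbba, #)
  read b, top #: go to q_3, push Y# → (q_3, bbbbbbbbbbbba, Y#)
  read b, top Y: go to q_0, push ε → (q_0, bbbbbbbbbbba, #)
  read b, top #: go to q_3, push Y# → (q_3, bbbbbbbbbba, Y#)
  read b, top Y: go to q_0, push ε → (q_0, bbbbbbbbba, #)
  read b, top #: go to q_3, push Y# → (q_3, bbbbbbbba, Y#)
  read b, top Y: go to q_0, push ε → (q_0, bbbbbbba, #)
  read b, top #: go to q_3, push Y# → (q_3, bbbbbba, Y#)
  read b, top Y: go to q_0, push ε → (q_0, bbbbba, #)
  read b, top #: go to q_3, push Y# → (q_3, bbbba, Y#)
  read b, top Y: go to q_0, push ε → (q_0, bbba, #)
  read b, top #: go to q_3, push Y# → (q_3, bba, Y#)
  read b, top Y: go to q_0, push ε → (q_0, ba, #)
  read b, top #: go to q_3, push Y# → (q_3, a, Y#)
  read a, top Y: go to q_3, push ε → (q_3, ε, #)
  ε-move, top #: go to q_3, push ε → (q_3, ε, ε)
All input consumed and the stack is empty.

Accept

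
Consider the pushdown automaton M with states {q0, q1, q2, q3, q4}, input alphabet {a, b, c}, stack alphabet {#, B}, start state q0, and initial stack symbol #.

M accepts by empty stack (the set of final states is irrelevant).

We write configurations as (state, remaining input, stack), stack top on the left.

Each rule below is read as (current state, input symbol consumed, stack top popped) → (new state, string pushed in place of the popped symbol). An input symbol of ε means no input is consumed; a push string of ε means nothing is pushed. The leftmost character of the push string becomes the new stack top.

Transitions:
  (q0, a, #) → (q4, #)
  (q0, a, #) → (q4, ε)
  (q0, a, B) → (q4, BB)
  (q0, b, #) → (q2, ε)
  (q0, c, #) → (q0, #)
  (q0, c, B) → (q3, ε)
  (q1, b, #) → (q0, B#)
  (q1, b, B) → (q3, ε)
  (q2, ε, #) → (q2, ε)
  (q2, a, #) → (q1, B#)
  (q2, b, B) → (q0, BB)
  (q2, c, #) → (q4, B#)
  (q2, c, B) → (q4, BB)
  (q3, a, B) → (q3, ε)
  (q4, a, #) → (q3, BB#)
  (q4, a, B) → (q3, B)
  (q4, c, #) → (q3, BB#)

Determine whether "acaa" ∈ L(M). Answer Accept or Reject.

No computation consumes all input and empties the stack.

Reject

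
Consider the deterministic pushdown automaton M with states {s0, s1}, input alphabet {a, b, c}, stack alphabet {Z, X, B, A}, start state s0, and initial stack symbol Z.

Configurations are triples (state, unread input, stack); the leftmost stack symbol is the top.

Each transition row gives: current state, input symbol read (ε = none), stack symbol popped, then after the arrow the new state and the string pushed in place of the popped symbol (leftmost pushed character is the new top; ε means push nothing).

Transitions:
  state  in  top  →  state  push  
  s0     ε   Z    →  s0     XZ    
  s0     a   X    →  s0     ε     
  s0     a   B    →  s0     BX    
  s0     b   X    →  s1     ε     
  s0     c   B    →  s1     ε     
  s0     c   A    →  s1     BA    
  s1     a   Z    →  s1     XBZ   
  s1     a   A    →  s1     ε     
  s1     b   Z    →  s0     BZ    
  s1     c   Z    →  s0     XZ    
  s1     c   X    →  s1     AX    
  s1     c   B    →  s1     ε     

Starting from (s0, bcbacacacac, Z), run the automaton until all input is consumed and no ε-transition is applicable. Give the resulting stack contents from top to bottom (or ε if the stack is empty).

AXBZ

(s0, bcbacacacac, Z)
  ε-move, top Z: go to s0, push XZ → (s0, bcbacacacac, XZ)
  read b, top X: go to s1, push ε → (s1, cbacacacac, Z)
  read c, top Z: go to s0, push XZ → (s0, bacacacac, XZ)
  read b, top X: go to s1, push ε → (s1, acacacac, Z)
  read a, top Z: go to s1, push XBZ → (s1, cacacac, XBZ)
  read c, top X: go to s1, push AX → (s1, acacac, AXBZ)
  read a, top A: go to s1, push ε → (s1, cacac, XBZ)
  read c, top X: go to s1, push AX → (s1, acac, AXBZ)
  read a, top A: go to s1, push ε → (s1, cac, XBZ)
  read c, top X: go to s1, push AX → (s1, ac, AXBZ)
  read a, top A: go to s1, push ε → (s1, c, XBZ)
  read c, top X: go to s1, push AX → (s1, ε, AXBZ)
All input consumed in state s1 with stack AXBZ.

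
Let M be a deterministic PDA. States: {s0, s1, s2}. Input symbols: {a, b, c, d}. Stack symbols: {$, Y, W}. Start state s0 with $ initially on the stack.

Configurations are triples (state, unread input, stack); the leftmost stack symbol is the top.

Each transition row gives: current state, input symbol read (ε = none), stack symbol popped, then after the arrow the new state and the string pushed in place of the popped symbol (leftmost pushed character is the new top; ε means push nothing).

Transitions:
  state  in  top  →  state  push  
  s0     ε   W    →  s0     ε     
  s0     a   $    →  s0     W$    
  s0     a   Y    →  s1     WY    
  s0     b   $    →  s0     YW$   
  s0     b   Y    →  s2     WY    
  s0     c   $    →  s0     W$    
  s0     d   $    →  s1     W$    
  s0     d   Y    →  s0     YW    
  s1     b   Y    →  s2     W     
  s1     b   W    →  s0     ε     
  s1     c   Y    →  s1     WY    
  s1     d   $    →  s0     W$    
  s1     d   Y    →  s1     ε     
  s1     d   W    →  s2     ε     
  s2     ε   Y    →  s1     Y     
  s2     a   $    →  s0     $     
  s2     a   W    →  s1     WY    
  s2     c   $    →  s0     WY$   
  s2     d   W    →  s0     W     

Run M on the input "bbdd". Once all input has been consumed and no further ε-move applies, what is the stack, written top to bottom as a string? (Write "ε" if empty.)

(s0, bbdd, $)
  read b, top $: go to s0, push YW$ → (s0, bdd, YW$)
  read b, top Y: go to s2, push WY → (s2, dd, WYW$)
  read d, top W: go to s0, push W → (s0, d, WYW$)
  ε-move, top W: go to s0, push ε → (s0, d, YW$)
  read d, top Y: go to s0, push YW → (s0, ε, YWW$)
All input consumed in state s0 with stack YWW$.

YWW$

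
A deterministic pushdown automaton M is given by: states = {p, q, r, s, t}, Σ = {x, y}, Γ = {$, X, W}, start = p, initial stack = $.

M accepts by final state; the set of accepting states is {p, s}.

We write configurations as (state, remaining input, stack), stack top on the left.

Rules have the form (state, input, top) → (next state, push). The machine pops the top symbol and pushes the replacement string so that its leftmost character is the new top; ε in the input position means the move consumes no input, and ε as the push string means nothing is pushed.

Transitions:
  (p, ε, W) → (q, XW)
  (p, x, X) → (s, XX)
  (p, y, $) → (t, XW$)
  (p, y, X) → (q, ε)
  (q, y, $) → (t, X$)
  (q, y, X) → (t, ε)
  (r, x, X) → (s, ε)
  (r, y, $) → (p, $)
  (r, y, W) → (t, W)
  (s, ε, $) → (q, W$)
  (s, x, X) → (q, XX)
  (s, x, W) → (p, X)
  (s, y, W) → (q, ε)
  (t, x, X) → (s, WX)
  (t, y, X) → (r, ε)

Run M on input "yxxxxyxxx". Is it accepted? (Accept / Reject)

Accept

(p, yxxxxyxxx, $)
  read y, top $: go to t, push XW$ → (t, xxxxyxxx, XW$)
  read x, top X: go to s, push WX → (s, xxxyxxx, WXW$)
  read x, top W: go to p, push X → (p, xxyxxx, XXW$)
  read x, top X: go to s, push XX → (s, xyxxx, XXXW$)
  read x, top X: go to q, push XX → (q, yxxx, XXXXW$)
  read y, top X: go to t, push ε → (t, xxx, XXXW$)
  read x, top X: go to s, push WX → (s, xx, WXXXW$)
  read x, top W: go to p, push X → (p, x, XXXXW$)
  read x, top X: go to s, push XX → (s, ε, XXXXXW$)
All input consumed; state s ∈ F.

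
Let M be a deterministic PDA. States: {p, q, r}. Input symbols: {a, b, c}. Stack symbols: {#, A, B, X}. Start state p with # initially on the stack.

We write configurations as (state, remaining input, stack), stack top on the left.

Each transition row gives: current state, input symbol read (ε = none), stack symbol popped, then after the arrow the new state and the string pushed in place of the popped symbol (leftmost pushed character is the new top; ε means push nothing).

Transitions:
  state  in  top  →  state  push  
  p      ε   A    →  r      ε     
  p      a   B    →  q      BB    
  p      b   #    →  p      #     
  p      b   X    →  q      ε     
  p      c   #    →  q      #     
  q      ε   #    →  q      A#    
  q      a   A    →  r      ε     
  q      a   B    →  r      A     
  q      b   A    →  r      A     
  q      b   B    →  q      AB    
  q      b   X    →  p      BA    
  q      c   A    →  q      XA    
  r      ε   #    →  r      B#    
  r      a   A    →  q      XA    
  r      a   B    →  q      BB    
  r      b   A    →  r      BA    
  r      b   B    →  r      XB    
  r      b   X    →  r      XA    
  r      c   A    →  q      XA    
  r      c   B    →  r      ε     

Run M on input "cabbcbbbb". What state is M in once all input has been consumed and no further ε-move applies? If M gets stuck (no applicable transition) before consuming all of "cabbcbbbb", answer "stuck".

stuck

(p, cabbcbbbb, #) ⊢ (q, abbcbbbb, #) ⊢ (q, abbcbbbb, A#) ⊢ (r, bbcbbbb, #) ⊢ (r, bbcbbbb, B#) ⊢ (r, bcbbbb, XB#) ⊢ (r, cbbbb, XAB#)
No transition for (r, c, top X); M blocks with input cbbbb remaining.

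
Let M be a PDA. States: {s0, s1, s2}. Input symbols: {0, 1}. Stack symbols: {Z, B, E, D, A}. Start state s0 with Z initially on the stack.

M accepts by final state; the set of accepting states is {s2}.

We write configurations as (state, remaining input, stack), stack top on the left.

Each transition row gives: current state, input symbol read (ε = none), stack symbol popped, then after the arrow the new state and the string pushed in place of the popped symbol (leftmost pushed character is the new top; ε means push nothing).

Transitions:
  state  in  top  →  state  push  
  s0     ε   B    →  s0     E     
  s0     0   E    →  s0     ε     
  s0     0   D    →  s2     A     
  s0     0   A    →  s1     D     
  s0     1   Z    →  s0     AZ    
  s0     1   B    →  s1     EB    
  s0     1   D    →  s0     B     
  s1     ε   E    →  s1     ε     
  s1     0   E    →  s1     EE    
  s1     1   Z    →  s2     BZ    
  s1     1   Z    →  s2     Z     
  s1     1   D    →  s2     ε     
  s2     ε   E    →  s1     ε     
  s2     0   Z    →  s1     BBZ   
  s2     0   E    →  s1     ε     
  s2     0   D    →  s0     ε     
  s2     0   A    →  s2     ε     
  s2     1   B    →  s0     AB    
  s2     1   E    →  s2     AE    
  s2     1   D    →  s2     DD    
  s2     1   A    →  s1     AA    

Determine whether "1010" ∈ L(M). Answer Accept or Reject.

Reject

No computation consumes all input and reaches a final state.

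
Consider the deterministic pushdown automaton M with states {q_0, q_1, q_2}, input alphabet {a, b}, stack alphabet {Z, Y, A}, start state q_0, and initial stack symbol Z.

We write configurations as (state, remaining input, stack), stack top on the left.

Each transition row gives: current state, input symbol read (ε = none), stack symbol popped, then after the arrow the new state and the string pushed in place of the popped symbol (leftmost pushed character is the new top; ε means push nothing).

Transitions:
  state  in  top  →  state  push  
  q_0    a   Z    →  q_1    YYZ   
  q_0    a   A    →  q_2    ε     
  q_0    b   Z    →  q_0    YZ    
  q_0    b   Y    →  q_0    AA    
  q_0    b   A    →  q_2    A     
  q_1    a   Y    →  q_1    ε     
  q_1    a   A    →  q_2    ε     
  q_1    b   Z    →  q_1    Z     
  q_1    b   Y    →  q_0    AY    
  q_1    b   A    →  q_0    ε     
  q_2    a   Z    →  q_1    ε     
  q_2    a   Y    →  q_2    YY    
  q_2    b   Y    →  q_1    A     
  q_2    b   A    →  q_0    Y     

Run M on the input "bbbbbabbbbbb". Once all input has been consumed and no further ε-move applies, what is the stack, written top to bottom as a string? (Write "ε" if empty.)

AAAAZ

(q_0, bbbbbabbbbbb, Z)
  read b, top Z: go to q_0, push YZ → (q_0, bbbbabbbbbb, YZ)
  read b, top Y: go to q_0, push AA → (q_0, bbbabbbbbb, AAZ)
  read b, top A: go to q_2, push A → (q_2, bbabbbbbb, AAZ)
  read b, top A: go to q_0, push Y → (q_0, babbbbbb, YAZ)
  read b, top Y: go to q_0, push AA → (q_0, abbbbbb, AAAZ)
  read a, top A: go to q_2, push ε → (q_2, bbbbbb, AAZ)
  read b, top A: go to q_0, push Y → (q_0, bbbbb, YAZ)
  read b, top Y: go to q_0, push AA → (q_0, bbbb, AAAZ)
  read b, top A: go to q_2, push A → (q_2, bbb, AAAZ)
  read b, top A: go to q_0, push Y → (q_0, bb, YAAZ)
  read b, top Y: go to q_0, push AA → (q_0, b, AAAAZ)
  read b, top A: go to q_2, push A → (q_2, ε, AAAAZ)
All input consumed in state q_2 with stack AAAAZ.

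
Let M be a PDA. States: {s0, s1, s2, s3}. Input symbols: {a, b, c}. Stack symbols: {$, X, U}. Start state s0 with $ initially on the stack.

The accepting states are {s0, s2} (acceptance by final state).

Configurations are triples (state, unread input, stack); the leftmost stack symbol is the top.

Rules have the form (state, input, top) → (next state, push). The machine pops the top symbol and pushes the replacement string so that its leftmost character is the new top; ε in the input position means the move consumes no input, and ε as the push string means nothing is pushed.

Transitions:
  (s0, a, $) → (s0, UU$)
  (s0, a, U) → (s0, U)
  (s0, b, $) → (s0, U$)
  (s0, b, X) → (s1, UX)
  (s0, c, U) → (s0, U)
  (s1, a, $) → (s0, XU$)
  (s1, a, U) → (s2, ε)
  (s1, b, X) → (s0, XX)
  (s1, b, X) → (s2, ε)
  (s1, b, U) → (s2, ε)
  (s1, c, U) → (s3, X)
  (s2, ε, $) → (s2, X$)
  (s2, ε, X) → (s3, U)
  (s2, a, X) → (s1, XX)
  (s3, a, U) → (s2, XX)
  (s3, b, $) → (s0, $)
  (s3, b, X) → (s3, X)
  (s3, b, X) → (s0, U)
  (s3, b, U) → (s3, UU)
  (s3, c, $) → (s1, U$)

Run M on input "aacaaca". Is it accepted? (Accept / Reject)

One accepting computation: (s0, aacaaca, $) ⊢ (s0, acaaca, UU$) ⊢ (s0, caaca, UU$) ⊢ (s0, aaca, UU$) ⊢ (s0, aca, UU$) ⊢ (s0, ca, UU$) ⊢ (s0, a, UU$) ⊢ (s0, ε, UU$)
All input consumed and state s0 ∈ F.

Accept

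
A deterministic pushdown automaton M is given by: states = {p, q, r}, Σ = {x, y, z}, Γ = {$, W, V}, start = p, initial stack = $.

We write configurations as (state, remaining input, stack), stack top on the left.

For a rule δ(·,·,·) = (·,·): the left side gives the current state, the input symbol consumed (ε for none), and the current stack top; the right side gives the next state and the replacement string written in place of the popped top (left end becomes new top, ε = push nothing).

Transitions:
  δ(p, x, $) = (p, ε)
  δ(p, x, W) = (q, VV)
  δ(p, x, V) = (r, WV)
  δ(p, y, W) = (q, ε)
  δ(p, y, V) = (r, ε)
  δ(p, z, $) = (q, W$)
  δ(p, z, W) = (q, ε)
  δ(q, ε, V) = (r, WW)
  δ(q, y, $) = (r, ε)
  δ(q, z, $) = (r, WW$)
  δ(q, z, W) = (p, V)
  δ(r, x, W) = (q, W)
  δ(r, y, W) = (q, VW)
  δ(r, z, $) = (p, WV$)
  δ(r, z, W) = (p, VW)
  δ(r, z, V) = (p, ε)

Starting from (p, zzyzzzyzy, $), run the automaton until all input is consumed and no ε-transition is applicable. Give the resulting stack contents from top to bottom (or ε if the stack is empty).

(p, zzyzzzyzy, $)
  read z, top $: go to q, push W$ → (q, zyzzzyzy, W$)
  read z, top W: go to p, push V → (p, yzzzyzy, V$)
  read y, top V: go to r, push ε → (r, zzzyzy, $)
  read z, top $: go to p, push WV$ → (p, zzyzy, WV$)
  read z, top W: go to q, push ε → (q, zyzy, V$)
  ε-move, top V: go to r, push WW → (r, zyzy, WW$)
  read z, top W: go to p, push VW → (p, yzy, VWW$)
  read y, top V: go to r, push ε → (r, zy, WW$)
  read z, top W: go to p, push VW → (p, y, VWW$)
  read y, top V: go to r, push ε → (r, ε, WW$)
All input consumed in state r with stack WW$.

WW$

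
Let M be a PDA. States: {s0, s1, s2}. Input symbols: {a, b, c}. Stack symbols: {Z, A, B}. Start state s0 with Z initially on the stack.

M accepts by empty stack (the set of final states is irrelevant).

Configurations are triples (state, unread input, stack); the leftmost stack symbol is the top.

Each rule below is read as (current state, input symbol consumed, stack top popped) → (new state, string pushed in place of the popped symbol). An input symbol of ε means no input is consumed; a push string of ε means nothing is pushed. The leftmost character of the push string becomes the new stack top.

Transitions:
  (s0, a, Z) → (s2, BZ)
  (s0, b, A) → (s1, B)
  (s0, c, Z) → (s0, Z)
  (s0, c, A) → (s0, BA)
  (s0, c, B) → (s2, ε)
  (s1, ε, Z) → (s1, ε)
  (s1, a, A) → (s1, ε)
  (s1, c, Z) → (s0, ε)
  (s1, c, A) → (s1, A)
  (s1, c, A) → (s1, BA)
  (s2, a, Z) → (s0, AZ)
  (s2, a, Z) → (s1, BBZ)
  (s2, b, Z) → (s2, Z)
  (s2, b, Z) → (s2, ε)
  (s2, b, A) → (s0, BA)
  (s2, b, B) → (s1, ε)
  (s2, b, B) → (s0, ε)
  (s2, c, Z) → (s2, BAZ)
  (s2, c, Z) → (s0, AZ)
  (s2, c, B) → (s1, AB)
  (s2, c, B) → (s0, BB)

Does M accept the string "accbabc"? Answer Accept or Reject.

One accepting computation: (s0, accbabc, Z) ⊢ (s2, ccbabc, BZ) ⊢ (s0, cbabc, BBZ) ⊢ (s2, babc, BZ) ⊢ (s0, abc, Z) ⊢ (s2, bc, BZ) ⊢ (s1, c, Z) ⊢ (s0, ε, ε)
All input consumed and the stack is empty.

Accept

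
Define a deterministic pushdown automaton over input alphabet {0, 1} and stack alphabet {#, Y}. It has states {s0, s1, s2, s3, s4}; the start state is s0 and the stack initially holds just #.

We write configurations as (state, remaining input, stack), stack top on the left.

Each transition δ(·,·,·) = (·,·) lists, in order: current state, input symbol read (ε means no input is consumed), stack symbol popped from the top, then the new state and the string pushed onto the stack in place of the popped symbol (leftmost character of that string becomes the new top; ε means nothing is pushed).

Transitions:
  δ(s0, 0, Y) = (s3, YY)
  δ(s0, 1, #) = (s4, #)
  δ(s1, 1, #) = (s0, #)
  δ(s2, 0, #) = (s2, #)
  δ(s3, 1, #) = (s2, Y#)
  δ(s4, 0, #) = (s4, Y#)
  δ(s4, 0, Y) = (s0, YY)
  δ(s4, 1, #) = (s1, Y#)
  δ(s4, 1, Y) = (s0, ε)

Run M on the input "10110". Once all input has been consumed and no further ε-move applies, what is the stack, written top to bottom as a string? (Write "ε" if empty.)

(s0, 10110, #)
  read 1, top #: go to s4, push # → (s4, 0110, #)
  read 0, top #: go to s4, push Y# → (s4, 110, Y#)
  read 1, top Y: go to s0, push ε → (s0, 10, #)
  read 1, top #: go to s4, push # → (s4, 0, #)
  read 0, top #: go to s4, push Y# → (s4, ε, Y#)
All input consumed in state s4 with stack Y#.

Y#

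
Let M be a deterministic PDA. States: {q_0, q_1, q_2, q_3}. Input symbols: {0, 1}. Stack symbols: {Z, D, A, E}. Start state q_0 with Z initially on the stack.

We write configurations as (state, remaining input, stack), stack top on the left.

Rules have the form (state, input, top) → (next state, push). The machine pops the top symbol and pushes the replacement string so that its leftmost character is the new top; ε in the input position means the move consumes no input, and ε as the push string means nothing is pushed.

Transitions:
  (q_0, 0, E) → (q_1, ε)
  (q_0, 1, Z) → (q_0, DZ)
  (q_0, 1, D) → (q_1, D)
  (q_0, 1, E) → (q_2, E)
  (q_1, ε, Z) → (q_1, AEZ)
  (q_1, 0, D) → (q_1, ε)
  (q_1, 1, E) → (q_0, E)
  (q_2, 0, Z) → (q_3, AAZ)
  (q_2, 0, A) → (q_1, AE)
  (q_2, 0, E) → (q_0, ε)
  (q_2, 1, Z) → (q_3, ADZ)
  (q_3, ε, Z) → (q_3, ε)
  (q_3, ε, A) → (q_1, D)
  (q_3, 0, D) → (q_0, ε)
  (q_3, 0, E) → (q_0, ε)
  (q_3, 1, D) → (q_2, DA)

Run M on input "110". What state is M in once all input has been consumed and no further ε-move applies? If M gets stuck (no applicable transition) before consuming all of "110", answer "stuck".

q_1

(q_0, 110, Z)
  read 1, top Z: go to q_0, push DZ → (q_0, 10, DZ)
  read 1, top D: go to q_1, push D → (q_1, 0, DZ)
  read 0, top D: go to q_1, push ε → (q_1, ε, Z)
  ε-move, top Z: go to q_1, push AEZ → (q_1, ε, AEZ)
All input consumed; M is in state q_1.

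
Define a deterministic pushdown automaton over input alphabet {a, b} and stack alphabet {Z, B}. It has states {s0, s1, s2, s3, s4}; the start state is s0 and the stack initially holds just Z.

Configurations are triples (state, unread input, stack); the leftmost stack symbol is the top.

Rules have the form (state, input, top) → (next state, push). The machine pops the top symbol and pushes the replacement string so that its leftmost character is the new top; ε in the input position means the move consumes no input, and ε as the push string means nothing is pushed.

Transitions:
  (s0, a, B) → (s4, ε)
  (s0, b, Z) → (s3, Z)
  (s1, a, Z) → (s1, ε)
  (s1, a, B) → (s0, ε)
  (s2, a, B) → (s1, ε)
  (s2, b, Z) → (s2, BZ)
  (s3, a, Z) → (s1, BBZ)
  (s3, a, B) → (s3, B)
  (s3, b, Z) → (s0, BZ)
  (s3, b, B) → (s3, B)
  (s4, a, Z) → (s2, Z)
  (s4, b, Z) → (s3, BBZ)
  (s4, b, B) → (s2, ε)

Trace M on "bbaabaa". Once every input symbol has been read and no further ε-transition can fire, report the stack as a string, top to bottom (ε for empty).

(s0, bbaabaa, Z) ⊢ (s3, baabaa, Z) ⊢ (s0, aabaa, BZ) ⊢ (s4, abaa, Z) ⊢ (s2, baa, Z) ⊢ (s2, aa, BZ) ⊢ (s1, a, Z) ⊢ (s1, ε, ε)
All input consumed in state s1 with stack ε.

ε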